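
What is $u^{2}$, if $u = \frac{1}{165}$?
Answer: $\frac{1}{27225} \approx 3.6731 \cdot 10^{-5}$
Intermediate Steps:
$u = \frac{1}{165} \approx 0.0060606$
$u^{2} = \left(\frac{1}{165}\right)^{2} = \frac{1}{27225}$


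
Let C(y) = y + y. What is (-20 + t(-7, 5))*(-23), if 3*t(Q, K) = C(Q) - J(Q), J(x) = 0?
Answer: 1702/3 ≈ 567.33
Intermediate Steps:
C(y) = 2*y
t(Q, K) = 2*Q/3 (t(Q, K) = (2*Q - 1*0)/3 = (2*Q + 0)/3 = (2*Q)/3 = 2*Q/3)
(-20 + t(-7, 5))*(-23) = (-20 + (⅔)*(-7))*(-23) = (-20 - 14/3)*(-23) = -74/3*(-23) = 1702/3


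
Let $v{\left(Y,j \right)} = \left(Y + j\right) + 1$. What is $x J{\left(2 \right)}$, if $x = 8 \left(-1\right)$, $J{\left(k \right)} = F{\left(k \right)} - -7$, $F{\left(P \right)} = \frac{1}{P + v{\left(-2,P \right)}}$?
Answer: $- \frac{176}{3} \approx -58.667$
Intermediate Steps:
$v{\left(Y,j \right)} = 1 + Y + j$
$F{\left(P \right)} = \frac{1}{-1 + 2 P}$ ($F{\left(P \right)} = \frac{1}{P + \left(1 - 2 + P\right)} = \frac{1}{P + \left(-1 + P\right)} = \frac{1}{-1 + 2 P}$)
$J{\left(k \right)} = 7 + \frac{1}{-1 + 2 k}$ ($J{\left(k \right)} = \frac{1}{-1 + 2 k} - -7 = \frac{1}{-1 + 2 k} + 7 = 7 + \frac{1}{-1 + 2 k}$)
$x = -8$
$x J{\left(2 \right)} = - 8 \frac{2 \left(-3 + 7 \cdot 2\right)}{-1 + 2 \cdot 2} = - 8 \frac{2 \left(-3 + 14\right)}{-1 + 4} = - 8 \cdot 2 \cdot \frac{1}{3} \cdot 11 = \left(-8\right) \frac{22}{3} = - \frac{176}{3}$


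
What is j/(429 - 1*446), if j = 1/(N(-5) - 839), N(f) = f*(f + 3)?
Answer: 1/14093 ≈ 7.0957e-5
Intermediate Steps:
N(f) = f*(3 + f)
j = -1/829 (j = 1/(-5*(3 - 5) - 839) = 1/(-5*(-2) - 839) = 1/(10 - 839) = 1/(-829) = -1/829 ≈ -0.0012063)
j/(429 - 1*446) = -1/(829*(429 - 1*446)) = -1/(829*(429 - 446)) = -1/829/(-17) = -1/829*(-1/17) = 1/14093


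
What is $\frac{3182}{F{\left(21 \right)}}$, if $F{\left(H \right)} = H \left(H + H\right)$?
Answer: $\frac{1591}{441} \approx 3.6077$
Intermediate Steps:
$F{\left(H \right)} = 2 H^{2}$ ($F{\left(H \right)} = H 2 H = 2 H^{2}$)
$\frac{3182}{F{\left(21 \right)}} = \frac{3182}{2 \cdot 21^{2}} = \frac{3182}{2 \cdot 441} = \frac{3182}{882} = 3182 \cdot \frac{1}{882} = \frac{1591}{441}$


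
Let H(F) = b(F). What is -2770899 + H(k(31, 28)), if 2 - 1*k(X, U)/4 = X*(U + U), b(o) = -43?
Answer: -2770942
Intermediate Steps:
k(X, U) = 8 - 8*U*X (k(X, U) = 8 - 4*X*(U + U) = 8 - 4*X*2*U = 8 - 8*U*X)
H(F) = -43
-2770899 + H(k(31, 28)) = -2770899 - 43 = -2770942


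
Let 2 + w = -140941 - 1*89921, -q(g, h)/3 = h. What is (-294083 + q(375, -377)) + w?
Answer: -523816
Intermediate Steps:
q(g, h) = -3*h
w = -230864 (w = -2 + (-140941 - 1*89921) = -2 + (-140941 - 89921) = -2 - 230862 = -230864)
(-294083 + q(375, -377)) + w = (-294083 - 3*(-377)) - 230864 = (-294083 + 1131) - 230864 = -292952 - 230864 = -523816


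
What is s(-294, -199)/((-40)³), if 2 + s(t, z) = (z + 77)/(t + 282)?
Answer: -49/384000 ≈ -0.00012760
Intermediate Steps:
s(t, z) = -2 + (77 + z)/(282 + t) (s(t, z) = -2 + (z + 77)/(t + 282) = -2 + (77 + z)/(282 + t))
s(-294, -199)/((-40)³) = ((-487 - 199 - 2*(-294))/(282 - 294))/((-40)³) = ((-487 - 199 + 588)/(-12))/(-64000) = -1/12*(-98)*(-1/64000) = (49/6)*(-1/64000) = -49/384000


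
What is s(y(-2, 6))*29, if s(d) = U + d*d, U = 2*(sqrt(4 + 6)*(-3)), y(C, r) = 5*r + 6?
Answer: 37584 - 174*sqrt(10) ≈ 37034.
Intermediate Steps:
y(C, r) = 6 + 5*r
U = -6*sqrt(10) (U = 2*(sqrt(10)*(-3)) = 2*(-3*sqrt(10)) = -6*sqrt(10) ≈ -18.974)
s(d) = d**2 - 6*sqrt(10) (s(d) = -6*sqrt(10) + d*d = -6*sqrt(10) + d**2 = d**2 - 6*sqrt(10))
s(y(-2, 6))*29 = ((6 + 5*6)**2 - 6*sqrt(10))*29 = ((6 + 30)**2 - 6*sqrt(10))*29 = (36**2 - 6*sqrt(10))*29 = (1296 - 6*sqrt(10))*29 = 37584 - 174*sqrt(10)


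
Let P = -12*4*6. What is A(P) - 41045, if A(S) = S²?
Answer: 41899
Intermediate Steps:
P = -288 ≈ -288.00
A(P) - 41045 = (-288)² - 41045 = 82944 - 41045 = 41899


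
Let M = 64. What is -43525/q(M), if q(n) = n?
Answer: -43525/64 ≈ -680.08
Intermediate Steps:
-43525/q(M) = -43525/64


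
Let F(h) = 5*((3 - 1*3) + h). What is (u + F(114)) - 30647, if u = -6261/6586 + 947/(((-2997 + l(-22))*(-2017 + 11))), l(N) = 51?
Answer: -585333852518483/19460563068 ≈ -30078.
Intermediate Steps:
u = -18497122247/19460563068 (u = -6261/6586 + 947/(((-2997 + 51)*(-2017 + 11))) = -6261*1/6586 + 947/((-2946*(-2006))) = -6261/6586 + 947/5909676 = -18497122247/19460563068 ≈ -0.95049)
F(h) = 5*h (F(h) = 5*((3 - 3) + h) = 5*(0 + h) = 5*h)
(u + F(114)) - 30647 = (-18497122247/19460563068 + 5*114) - 30647 = (-18497122247/19460563068 + 570) - 30647 = 11074023826513/19460563068 - 30647 = -585333852518483/19460563068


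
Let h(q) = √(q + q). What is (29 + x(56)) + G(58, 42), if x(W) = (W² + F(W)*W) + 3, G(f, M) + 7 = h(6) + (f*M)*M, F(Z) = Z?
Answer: 108609 + 2*√3 ≈ 1.0861e+5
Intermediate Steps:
h(q) = √2*√q (h(q) = √(2*q) = √2*√q)
G(f, M) = -7 + 2*√3 + f*M² (G(f, M) = -7 + (√2*√6 + (f*M)*M) = -7 + (2*√3 + (M*f)*M) = -7 + (2*√3 + f*M²) = -7 + 2*√3 + f*M²)
x(W) = 3 + 2*W² (x(W) = (W² + W*W) + 3 = (W² + W²) + 3 = 2*W² + 3 = 3 + 2*W²)
(29 + x(56)) + G(58, 42) = (29 + (3 + 2*56²)) + (-7 + 2*√3 + 58*42²) = (29 + (3 + 2*3136)) + (-7 + 2*√3 + 58*1764) = (29 + (3 + 6272)) + (-7 + 2*√3 + 102312) = (29 + 6275) + (102305 + 2*√3) = 6304 + (102305 + 2*√3) = 108609 + 2*√3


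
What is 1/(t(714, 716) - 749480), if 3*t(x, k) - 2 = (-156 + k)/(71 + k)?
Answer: -2361/1769520146 ≈ -1.3343e-6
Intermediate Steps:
t(x, k) = ⅔ + (-156 + k)/(3*(71 + k)) (t(x, k) = ⅔ + ((-156 + k)/(71 + k))/3 = ⅔ + (-156 + k)/(3*(71 + k)))
1/(t(714, 716) - 749480) = 1/((-14/3 + 716)/(71 + 716) - 749480) = 1/((2134/3)/787 - 749480) = 1/((1/787)*(2134/3) - 749480) = 1/(2134/2361 - 749480) = 1/(-1769520146/2361) = -2361/1769520146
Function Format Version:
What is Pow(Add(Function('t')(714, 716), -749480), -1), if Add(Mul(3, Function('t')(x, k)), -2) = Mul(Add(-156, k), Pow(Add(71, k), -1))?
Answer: Rational(-2361, 1769520146) ≈ -1.3343e-6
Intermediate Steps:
Function('t')(x, k) = Add(Rational(2, 3), Mul(Rational(1, 3), Pow(Add(71, k), -1), Add(-156, k))) (Function('t')(x, k) = Add(Rational(2, 3), Mul(Rational(1, 3), Mul(Add(-156, k), Pow(Add(71, k), -1)))) = Add(Rational(2, 3), Mul(Rational(1, 3), Mul(Pow(Add(71, k), -1), Add(-156, k)))) = Add(Rational(2, 3), Mul(Rational(1, 3), Pow(Add(71, k), -1), Add(-156, k))))
Pow(Add(Function('t')(714, 716), -749480), -1) = Pow(Add(Mul(Pow(Add(71, 716), -1), Add(Rational(-14, 3), 716)), -749480), -1) = Pow(Add(Mul(Pow(787, -1), Rational(2134, 3)), -749480), -1) = Pow(Add(Mul(Rational(1, 787), Rational(2134, 3)), -749480), -1) = Pow(Add(Rational(2134, 2361), -749480), -1) = Pow(Rational(-1769520146, 2361), -1) = Rational(-2361, 1769520146)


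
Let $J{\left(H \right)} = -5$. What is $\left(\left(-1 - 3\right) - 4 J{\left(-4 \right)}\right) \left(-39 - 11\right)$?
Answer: $-800$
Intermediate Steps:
$\left(\left(-1 - 3\right) - 4 J{\left(-4 \right)}\right) \left(-39 - 11\right) = \left(\left(-1 - 3\right) - -20\right) \left(-39 - 11\right) = \left(\left(-1 - 3\right) + 20\right) \left(-50\right) = \left(-4 + 20\right) \left(-50\right) = 16 \left(-50\right) = -800$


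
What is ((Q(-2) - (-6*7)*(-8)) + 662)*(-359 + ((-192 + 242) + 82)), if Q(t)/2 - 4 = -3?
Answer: -74456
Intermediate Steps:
Q(t) = 2 (Q(t) = 8 + 2*(-3) = 8 - 6 = 2)
((Q(-2) - (-6*7)*(-8)) + 662)*(-359 + ((-192 + 242) + 82)) = ((2 - (-6*7)*(-8)) + 662)*(-359 + ((-192 + 242) + 82)) = ((2 - (-42)*(-8)) + 662)*(-359 + (50 + 82)) = ((2 - 1*336) + 662)*(-359 + 132) = ((2 - 336) + 662)*(-227) = (-334 + 662)*(-227) = 328*(-227) = -74456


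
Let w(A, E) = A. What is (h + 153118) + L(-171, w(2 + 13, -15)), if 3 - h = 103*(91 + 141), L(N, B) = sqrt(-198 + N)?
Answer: 129225 + 3*I*sqrt(41) ≈ 1.2923e+5 + 19.209*I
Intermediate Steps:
h = -23893 (h = 3 - 103*(91 + 141) = 3 - 103*232 = 3 - 1*23896 = 3 - 23896 = -23893)
(h + 153118) + L(-171, w(2 + 13, -15)) = (-23893 + 153118) + sqrt(-198 - 171) = 129225 + sqrt(-369) = 129225 + 3*I*sqrt(41)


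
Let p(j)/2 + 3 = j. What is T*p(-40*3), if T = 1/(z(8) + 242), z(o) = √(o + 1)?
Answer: -246/245 ≈ -1.0041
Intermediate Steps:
p(j) = -6 + 2*j
z(o) = √(1 + o)
T = 1/245 (T = 1/(√(1 + 8) + 242) = 1/(√9 + 242) = 1/(3 + 242) = 1/245 ≈ 0.0040816)
T*p(-40*3) = (-6 + 2*(-40*3))/245 = (-6 + 2*(-120))/245 = (-6 - 240)/245 = (1/245)*(-246) = -246/245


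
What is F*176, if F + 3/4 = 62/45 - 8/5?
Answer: -1540/9 ≈ -171.11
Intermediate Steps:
F = -35/36 (F = -¾ + (62/45 - 8/5) = -¾ - 2/9 = -35/36 ≈ -0.97222)
F*176 = -35/36*176 = -1540/9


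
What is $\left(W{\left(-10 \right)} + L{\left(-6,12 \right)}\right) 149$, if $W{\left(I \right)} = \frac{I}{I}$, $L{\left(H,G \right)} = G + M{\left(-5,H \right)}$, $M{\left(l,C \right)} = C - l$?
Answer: $1788$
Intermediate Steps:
$L{\left(H,G \right)} = 5 + G + H$ ($L{\left(H,G \right)} = G + \left(H - -5\right) = G + \left(H + 5\right) = G + \left(5 + H\right) = 5 + G + H$)
$W{\left(I \right)} = 1$
$\left(W{\left(-10 \right)} + L{\left(-6,12 \right)}\right) 149 = \left(1 + \left(5 + 12 - 6\right)\right) 149 = \left(1 + 11\right) 149 = 12 \cdot 149 = 1788$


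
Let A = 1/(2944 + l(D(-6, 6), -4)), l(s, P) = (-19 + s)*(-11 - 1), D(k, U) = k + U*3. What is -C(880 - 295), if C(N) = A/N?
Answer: -1/1771380 ≈ -5.6453e-7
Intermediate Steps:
D(k, U) = k + 3*U
l(s, P) = 228 - 12*s (l(s, P) = (-19 + s)*(-12) = 228 - 12*s)
A = 1/3028 (A = 1/(2944 + (228 - 12*(-6 + 3*6))) = 1/(2944 + (228 - 12*(-6 + 18))) = 1/(2944 + (228 - 12*12)) = 1/(2944 + (228 - 144)) = 1/(2944 + 84) = 1/3028 ≈ 0.00033025)
C(N) = 1/(3028*N)
-C(880 - 295) = -1/(3028*(880 - 295)) = -1/(3028*585) = -1*1/1771380 = -1/1771380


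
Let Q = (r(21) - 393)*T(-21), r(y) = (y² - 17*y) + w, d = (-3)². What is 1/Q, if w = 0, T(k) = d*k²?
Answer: -1/1226421 ≈ -8.1538e-7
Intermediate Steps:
d = 9
T(k) = 9*k²
r(y) = y² - 17*y (r(y) = (y² - 17*y) + 0 = y² - 17*y)
Q = -1226421 (Q = (21*(-17 + 21) - 393)*(9*(-21)²) = (21*4 - 393)*(9*441) = (84 - 393)*3969 = -309*3969 = -1226421)
1/Q = 1/(-1226421) = -1/1226421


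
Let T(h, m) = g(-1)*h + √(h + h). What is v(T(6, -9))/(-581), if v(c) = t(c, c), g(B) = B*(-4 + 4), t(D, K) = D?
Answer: -2*√3/581 ≈ -0.0059623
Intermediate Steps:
g(B) = 0 (g(B) = B*0 = 0)
T(h, m) = √2*√h (T(h, m) = 0*h + √(h + h) = 0 + √(2*h) = 0 + √2*√h = √2*√h)
v(c) = c
v(T(6, -9))/(-581) = (√2*√6)/(-581) = (2*√3)*(-1/581) = -2*√3/581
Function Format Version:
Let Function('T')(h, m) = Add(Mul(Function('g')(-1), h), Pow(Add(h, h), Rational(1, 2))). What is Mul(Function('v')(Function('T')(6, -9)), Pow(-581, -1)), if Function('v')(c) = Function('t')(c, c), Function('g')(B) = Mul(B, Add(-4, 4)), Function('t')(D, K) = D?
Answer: Mul(Rational(-2, 581), Pow(3, Rational(1, 2))) ≈ -0.0059623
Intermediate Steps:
Function('g')(B) = 0 (Function('g')(B) = Mul(B, 0) = 0)
Function('T')(h, m) = Mul(Pow(2, Rational(1, 2)), Pow(h, Rational(1, 2))) (Function('T')(h, m) = Add(Mul(0, h), Pow(Add(h, h), Rational(1, 2))) = Add(0, Pow(Mul(2, h), Rational(1, 2))) = Add(0, Mul(Pow(2, Rational(1, 2)), Pow(h, Rational(1, 2)))) = Mul(Pow(2, Rational(1, 2)), Pow(h, Rational(1, 2))))
Function('v')(c) = c
Mul(Function('v')(Function('T')(6, -9)), Pow(-581, -1)) = Mul(Mul(Pow(2, Rational(1, 2)), Pow(6, Rational(1, 2))), Pow(-581, -1)) = Mul(Mul(2, Pow(3, Rational(1, 2))), Rational(-1, 581)) = Mul(Rational(-2, 581), Pow(3, Rational(1, 2)))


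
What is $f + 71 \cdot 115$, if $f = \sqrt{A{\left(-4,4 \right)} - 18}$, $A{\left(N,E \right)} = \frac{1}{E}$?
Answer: $8165 + \frac{i \sqrt{71}}{2} \approx 8165.0 + 4.2131 i$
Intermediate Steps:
$f = \frac{i \sqrt{71}}{2}$ ($f = \sqrt{\frac{1}{4} - 18} = \sqrt{- \frac{71}{4}} = \frac{i \sqrt{71}}{2} \approx 4.2131 i$)
$f + 71 \cdot 115 = \frac{i \sqrt{71}}{2} + 71 \cdot 115 = \frac{i \sqrt{71}}{2} + 8165 = 8165 + \frac{i \sqrt{71}}{2}$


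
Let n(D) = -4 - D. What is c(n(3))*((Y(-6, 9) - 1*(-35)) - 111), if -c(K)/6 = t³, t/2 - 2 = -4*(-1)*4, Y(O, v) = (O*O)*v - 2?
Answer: -68864256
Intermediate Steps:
Y(O, v) = -2 + v*O² (Y(O, v) = O²*v - 2 = v*O² - 2 = -2 + v*O²)
t = 36 (t = 4 + 2*(-4*(-1)*4) = 4 + 2*(4*4) = 4 + 2*16 = 4 + 32 = 36)
c(K) = -279936 (c(K) = -6*36³ = -6*46656 = -279936)
c(n(3))*((Y(-6, 9) - 1*(-35)) - 111) = -279936*(((-2 + 9*(-6)²) - 1*(-35)) - 111) = -279936*(((-2 + 9*36) + 35) - 111) = -279936*(((-2 + 324) + 35) - 111) = -279936*((322 + 35) - 111) = -279936*(357 - 111) = -279936*246 = -68864256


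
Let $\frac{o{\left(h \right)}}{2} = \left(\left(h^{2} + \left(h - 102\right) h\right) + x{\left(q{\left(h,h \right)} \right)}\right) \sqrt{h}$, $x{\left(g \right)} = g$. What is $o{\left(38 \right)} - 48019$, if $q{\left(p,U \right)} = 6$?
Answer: $-48019 - 1964 \sqrt{38} \approx -60126.0$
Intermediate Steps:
$o{\left(h \right)} = 2 \sqrt{h} \left(6 + h^{2} + h \left(-102 + h\right)\right)$ ($o{\left(h \right)} = 2 \left(\left(h^{2} + \left(h - 102\right) h\right) + 6\right) \sqrt{h} = 2 \left(\left(h^{2} + \left(-102 + h\right) h\right) + 6\right) \sqrt{h} = 2 \left(\left(h^{2} + h \left(-102 + h\right)\right) + 6\right) \sqrt{h} = 2 \left(6 + h^{2} + h \left(-102 + h\right)\right) \sqrt{h} = 2 \sqrt{h} \left(6 + h^{2} + h \left(-102 + h\right)\right)$)
$o{\left(38 \right)} - 48019 = 4 \sqrt{38} \left(3 + 38^{2} - 1938\right) - 48019 = 4 \sqrt{38} \left(3 + 1444 - 1938\right) - 48019 = 4 \sqrt{38} \left(-491\right) - 48019 = - 1964 \sqrt{38} - 48019 = -48019 - 1964 \sqrt{38}$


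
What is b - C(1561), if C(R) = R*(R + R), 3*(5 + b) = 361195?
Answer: -14259146/3 ≈ -4.7530e+6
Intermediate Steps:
b = 361180/3 (b = -5 + (1/3)*361195 = -5 + 361195/3 = 361180/3 ≈ 1.2039e+5)
C(R) = 2*R**2 (C(R) = R*(2*R) = 2*R**2)
b - C(1561) = 361180/3 - 2*1561**2 = 361180/3 - 2*2436721 = 361180/3 - 1*4873442 = 361180/3 - 4873442 = -14259146/3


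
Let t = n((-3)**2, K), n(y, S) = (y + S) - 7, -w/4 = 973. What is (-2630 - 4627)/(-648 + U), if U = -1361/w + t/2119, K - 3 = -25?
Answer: 19949851012/1780448595 ≈ 11.205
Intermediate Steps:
w = -3892 (w = -4*973 = -3892)
K = -22 (K = 3 - 25 = -22)
n(y, S) = -7 + S + y (n(y, S) = (S + y) - 7 = -7 + S + y)
t = -20 (t = -7 - 22 + (-3)**2 = -7 - 22 + 9 = -20)
U = 2806119/8247148 (U = -1361/(-3892) - 20/2119 = -1361*(-1/3892) - 20*1/2119 = 1361/3892 - 20/2119 = 2806119/8247148 ≈ 0.34025)
(-2630 - 4627)/(-648 + U) = (-2630 - 4627)/(-648 + 2806119/8247148) = -7257/(-5341345785/8247148) = -7257*(-8247148/5341345785) = 19949851012/1780448595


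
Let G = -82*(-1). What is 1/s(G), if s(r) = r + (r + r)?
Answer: 1/246 ≈ 0.0040650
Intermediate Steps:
G = 82
s(r) = 3*r (s(r) = r + 2*r = 3*r)
1/s(G) = 1/(3*82) = 1/246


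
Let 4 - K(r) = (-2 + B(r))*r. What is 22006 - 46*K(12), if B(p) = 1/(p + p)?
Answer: 20741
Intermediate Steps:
B(p) = 1/(2*p)
K(r) = 4 - r*(-2 + 1/(2*r)) (K(r) = 4 - (-2 + 1/(2*r))*r = 4 - r*(-2 + 1/(2*r)))
22006 - 46*K(12) = 22006 - 46*(7/2 + 2*12) = 22006 - 46*(7/2 + 24) = 22006 - 46*55/2 = 22006 - 1*1265 = 22006 - 1265 = 20741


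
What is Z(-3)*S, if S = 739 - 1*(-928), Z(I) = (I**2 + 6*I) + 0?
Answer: -15003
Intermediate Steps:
Z(I) = I**2 + 6*I
S = 1667 (S = 739 + 928 = 1667)
Z(-3)*S = -3*(6 - 3)*1667 = -3*3*1667 = -9*1667 = -15003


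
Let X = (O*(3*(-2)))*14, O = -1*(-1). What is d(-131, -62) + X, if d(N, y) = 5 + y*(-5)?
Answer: 231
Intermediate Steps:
O = 1
d(N, y) = 5 - 5*y
X = -84 (X = (1*(3*(-2)))*14 = (1*(-6))*14 = -6*14 = -84)
d(-131, -62) + X = (5 - 5*(-62)) - 84 = (5 + 310) - 84 = 315 - 84 = 231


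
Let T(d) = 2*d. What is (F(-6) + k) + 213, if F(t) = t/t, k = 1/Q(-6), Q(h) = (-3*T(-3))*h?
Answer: 23111/108 ≈ 213.99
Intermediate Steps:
Q(h) = 18*h (Q(h) = (-6*(-3))*h = (-3*(-6))*h = 18*h)
k = -1/108 (k = 1/(18*(-6)) = 1/(-108) = -1/108 ≈ -0.0092593)
F(t) = 1
(F(-6) + k) + 213 = (1 - 1/108) + 213 = 107/108 + 213 = 23111/108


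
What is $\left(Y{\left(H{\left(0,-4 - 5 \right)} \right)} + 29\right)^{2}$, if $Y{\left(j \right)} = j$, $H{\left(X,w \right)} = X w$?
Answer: $841$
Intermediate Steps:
$\left(Y{\left(H{\left(0,-4 - 5 \right)} \right)} + 29\right)^{2} = \left(0 \left(-4 - 5\right) + 29\right)^{2} = \left(0 \left(-9\right) + 29\right)^{2} = \left(0 + 29\right)^{2} = 29^{2} = 841$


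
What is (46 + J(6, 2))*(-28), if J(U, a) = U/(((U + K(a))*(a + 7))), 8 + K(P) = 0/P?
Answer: -3836/3 ≈ -1278.7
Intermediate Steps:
K(P) = -8 (K(P) = -8 + 0/P = -8 + 0 = -8)
J(U, a) = U/((-8 + U)*(7 + a)) (J(U, a) = U/(((U - 8)*(a + 7))) = U/(((-8 + U)*(7 + a))) = U*(1/((-8 + U)*(7 + a))) = U/((-8 + U)*(7 + a)))
(46 + J(6, 2))*(-28) = (46 + 6/(-56 - 8*2 + 7*6 + 6*2))*(-28) = (46 + 6/(-56 - 16 + 42 + 12))*(-28) = (46 + 6/(-18))*(-28) = (46 + 6*(-1/18))*(-28) = (46 - ⅓)*(-28) = (137/3)*(-28) = -3836/3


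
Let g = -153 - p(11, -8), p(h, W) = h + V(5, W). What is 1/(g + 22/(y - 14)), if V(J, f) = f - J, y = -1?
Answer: -15/2287 ≈ -0.0065588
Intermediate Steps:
p(h, W) = -5 + W + h (p(h, W) = h + (W - 1*5) = h + (W - 5) = h + (-5 + W) = -5 + W + h)
g = -151 (g = -153 - (-5 - 8 + 11) = -153 - 1*(-2) = -153 + 2 = -151)
1/(g + 22/(y - 14)) = 1/(-151 + 22/(-1 - 14)) = 1/(-151 + 22/(-15)) = 1/(-151 + 22*(-1/15)) = 1/(-151 - 22/15) = 1/(-2287/15) = -15/2287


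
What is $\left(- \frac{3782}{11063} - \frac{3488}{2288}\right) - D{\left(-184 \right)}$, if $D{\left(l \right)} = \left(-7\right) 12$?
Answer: $\frac{9995092}{121693} \approx 82.134$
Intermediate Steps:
$D{\left(l \right)} = -84$
$\left(- \frac{3782}{11063} - \frac{3488}{2288}\right) - D{\left(-184 \right)} = \left(- \frac{3782}{11063} - \frac{3488}{2288}\right) - -84 = \left(\left(-3782\right) \frac{1}{11063} - \frac{218}{143}\right) + 84 = \left(- \frac{3782}{11063} - \frac{218}{143}\right) + 84 = - \frac{227120}{121693} + 84 = \frac{9995092}{121693}$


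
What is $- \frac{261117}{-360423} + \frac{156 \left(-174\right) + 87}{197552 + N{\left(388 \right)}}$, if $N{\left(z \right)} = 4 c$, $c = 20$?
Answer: $\frac{1550115179}{2638189568} \approx 0.58757$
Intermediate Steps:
$N{\left(z \right)} = 80$ ($N{\left(z \right)} = 4 \cdot 20 = 80$)
$- \frac{261117}{-360423} + \frac{156 \left(-174\right) + 87}{197552 + N{\left(388 \right)}} = - \frac{261117}{-360423} + \frac{156 \left(-174\right) + 87}{197552 + 80} = \left(-261117\right) \left(- \frac{1}{360423}\right) + \frac{-27144 + 87}{197632} = \frac{9671}{13349} - \frac{27057}{197632} = \frac{1550115179}{2638189568}$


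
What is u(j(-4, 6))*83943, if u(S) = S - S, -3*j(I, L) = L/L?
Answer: 0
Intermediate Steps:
j(I, L) = -⅓ (j(I, L) = -L/(3*L) = -⅓*1 = -⅓)
u(S) = 0
u(j(-4, 6))*83943 = 0*83943 = 0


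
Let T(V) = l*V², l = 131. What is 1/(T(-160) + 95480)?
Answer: 1/3449080 ≈ 2.8993e-7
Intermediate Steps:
T(V) = 131*V²
1/(T(-160) + 95480) = 1/(131*(-160)² + 95480) = 1/(131*25600 + 95480) = 1/(3353600 + 95480) = 1/3449080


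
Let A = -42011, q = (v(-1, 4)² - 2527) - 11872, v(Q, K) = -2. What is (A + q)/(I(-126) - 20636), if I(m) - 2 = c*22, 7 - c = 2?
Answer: 4029/1466 ≈ 2.7483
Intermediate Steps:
c = 5 (c = 7 - 1*2 = 7 - 2 = 5)
q = -14395 (q = ((-2)² - 2527) - 11872 = (4 - 2527) - 11872 = -2523 - 11872 = -14395)
I(m) = 112 (I(m) = 2 + 5*22 = 2 + 110 = 112)
(A + q)/(I(-126) - 20636) = (-42011 - 14395)/(112 - 20636) = -56406/(-20524) = -56406*(-1/20524) = 4029/1466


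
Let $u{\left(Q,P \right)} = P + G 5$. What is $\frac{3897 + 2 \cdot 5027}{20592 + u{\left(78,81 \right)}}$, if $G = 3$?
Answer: $\frac{13951}{20688} \approx 0.67435$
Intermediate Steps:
$u{\left(Q,P \right)} = 15 + P$ ($u{\left(Q,P \right)} = P + 3 \cdot 5 = P + 15 = 15 + P$)
$\frac{3897 + 2 \cdot 5027}{20592 + u{\left(78,81 \right)}} = \frac{3897 + 2 \cdot 5027}{20592 + \left(15 + 81\right)} = \frac{3897 + 10054}{20592 + 96} = \frac{13951}{20688}$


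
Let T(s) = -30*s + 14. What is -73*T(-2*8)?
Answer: -36062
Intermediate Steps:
T(s) = 14 - 30*s
-73*T(-2*8) = -73*(14 - (-60)*8) = -73*(14 - 30*(-16)) = -73*(14 + 480) = -73*494 = -36062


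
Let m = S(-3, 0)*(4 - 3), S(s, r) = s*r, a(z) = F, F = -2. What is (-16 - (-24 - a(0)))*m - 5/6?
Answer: -⅚ ≈ -0.83333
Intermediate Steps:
a(z) = -2
S(s, r) = r*s
m = 0 (m = (0*(-3))*(4 - 3) = 0*1 = 0)
(-16 - (-24 - a(0)))*m - 5/6 = (-16 - (-24 - 1*(-2)))*0 - 5/6 = (-16 - (-24 + 2))*0 - 5*⅙ = (-16 - 1*(-22))*0 - ⅚ = (-16 + 22)*0 - ⅚ = 6*0 - ⅚ = 0 - ⅚ = -⅚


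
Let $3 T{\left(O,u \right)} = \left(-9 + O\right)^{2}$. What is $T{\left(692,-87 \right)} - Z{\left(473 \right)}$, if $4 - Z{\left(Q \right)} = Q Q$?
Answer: $\frac{1137664}{3} \approx 3.7922 \cdot 10^{5}$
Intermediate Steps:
$Z{\left(Q \right)} = 4 - Q^{2}$ ($Z{\left(Q \right)} = 4 - Q Q = 4 - Q^{2}$)
$T{\left(O,u \right)} = \frac{\left(-9 + O\right)^{2}}{3}$
$T{\left(692,-87 \right)} - Z{\left(473 \right)} = \frac{\left(-9 + 692\right)^{2}}{3} - \left(4 - 473^{2}\right) = \frac{683^{2}}{3} - \left(4 - 223729\right) = \frac{1}{3} \cdot 466489 - \left(4 - 223729\right) = \frac{466489}{3} - -223725 = \frac{466489}{3} + 223725 = \frac{1137664}{3}$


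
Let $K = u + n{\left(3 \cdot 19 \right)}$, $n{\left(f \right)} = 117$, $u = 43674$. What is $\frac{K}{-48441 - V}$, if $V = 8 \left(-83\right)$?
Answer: $- \frac{43791}{47777} \approx -0.91657$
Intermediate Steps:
$V = -664$
$K = 43791$ ($K = 43674 + 117 = 43791$)
$\frac{K}{-48441 - V} = \frac{43791}{-48441 - -664} = \frac{43791}{-48441 + 664} = \frac{43791}{-47777} = 43791 \left(- \frac{1}{47777}\right) = - \frac{43791}{47777}$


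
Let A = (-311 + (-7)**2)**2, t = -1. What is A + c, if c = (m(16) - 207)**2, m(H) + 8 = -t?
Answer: 114440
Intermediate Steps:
m(H) = -7 (m(H) = -8 - 1*(-1) = -8 + 1 = -7)
A = 68644 (A = (-311 + 49)**2 = (-262)**2 = 68644)
c = 45796 (c = (-7 - 207)**2 = (-214)**2 = 45796)
A + c = 68644 + 45796 = 114440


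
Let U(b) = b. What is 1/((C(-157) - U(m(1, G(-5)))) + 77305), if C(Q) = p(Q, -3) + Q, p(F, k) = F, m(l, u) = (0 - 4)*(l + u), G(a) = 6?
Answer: 1/77019 ≈ 1.2984e-5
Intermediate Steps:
m(l, u) = -4*l - 4*u (m(l, u) = -4*(l + u) = -4*l - 4*u)
C(Q) = 2*Q (C(Q) = Q + Q = 2*Q)
1/((C(-157) - U(m(1, G(-5)))) + 77305) = 1/((2*(-157) - (-4*1 - 4*6)) + 77305) = 1/((-314 - (-4 - 24)) + 77305) = 1/((-314 - 1*(-28)) + 77305) = 1/((-314 + 28) + 77305) = 1/(-286 + 77305) = 1/77019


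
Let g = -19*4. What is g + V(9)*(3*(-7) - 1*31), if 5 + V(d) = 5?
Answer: -76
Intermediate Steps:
V(d) = 0 (V(d) = -5 + 5 = 0)
g = -76
g + V(9)*(3*(-7) - 1*31) = -76 + 0*(3*(-7) - 1*31) = -76 + 0*(-21 - 31) = -76 + 0*(-52) = -76 + 0 = -76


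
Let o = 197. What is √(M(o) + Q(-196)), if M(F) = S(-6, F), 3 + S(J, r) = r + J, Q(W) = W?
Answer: 2*I*√2 ≈ 2.8284*I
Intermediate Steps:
S(J, r) = -3 + J + r (S(J, r) = -3 + (r + J) = -3 + (J + r) = -3 + J + r)
M(F) = -9 + F (M(F) = -3 - 6 + F = -9 + F)
√(M(o) + Q(-196)) = √((-9 + 197) - 196) = √(188 - 196) = √(-8) = 2*I*√2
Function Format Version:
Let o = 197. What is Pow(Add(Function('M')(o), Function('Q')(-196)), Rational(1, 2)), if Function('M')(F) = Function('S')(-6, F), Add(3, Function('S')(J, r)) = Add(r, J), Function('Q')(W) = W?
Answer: Mul(2, I, Pow(2, Rational(1, 2))) ≈ Mul(2.8284, I)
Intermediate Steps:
Function('S')(J, r) = Add(-3, J, r) (Function('S')(J, r) = Add(-3, Add(r, J)) = Add(-3, Add(J, r)) = Add(-3, J, r))
Function('M')(F) = Add(-9, F) (Function('M')(F) = Add(-3, -6, F) = Add(-9, F))
Pow(Add(Function('M')(o), Function('Q')(-196)), Rational(1, 2)) = Pow(Add(Add(-9, 197), -196), Rational(1, 2)) = Pow(Add(188, -196), Rational(1, 2)) = Pow(-8, Rational(1, 2)) = Mul(2, I, Pow(2, Rational(1, 2)))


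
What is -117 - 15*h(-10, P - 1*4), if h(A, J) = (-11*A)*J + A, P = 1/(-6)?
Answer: 6908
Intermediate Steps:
P = -⅙ (P = 1*(-⅙) = -⅙ ≈ -0.16667)
h(A, J) = A - 11*A*J (h(A, J) = -11*A*J + A = A - 11*A*J)
-117 - 15*h(-10, P - 1*4) = -117 - (-150)*(1 - 11*(-⅙ - 1*4)) = -117 - (-150)*(1 - 11*(-⅙ - 4)) = -117 - (-150)*(1 - 11*(-25/6)) = -117 - (-150)*(1 + 275/6) = -117 - (-150)*281/6 = -117 - 15*(-1405/3) = -117 + 7025 = 6908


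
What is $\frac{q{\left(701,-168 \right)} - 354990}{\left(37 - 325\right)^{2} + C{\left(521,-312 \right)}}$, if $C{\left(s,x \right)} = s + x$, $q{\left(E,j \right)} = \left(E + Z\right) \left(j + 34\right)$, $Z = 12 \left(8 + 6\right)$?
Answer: $- \frac{67348}{11879} \approx -5.6695$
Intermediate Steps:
$Z = 168$ ($Z = 12 \cdot 14 = 168$)
$q{\left(E,j \right)} = \left(34 + j\right) \left(168 + E\right)$ ($q{\left(E,j \right)} = \left(E + 168\right) \left(j + 34\right) = \left(168 + E\right) \left(34 + j\right) = \left(34 + j\right) \left(168 + E\right)$)
$\frac{q{\left(701,-168 \right)} - 354990}{\left(37 - 325\right)^{2} + C{\left(521,-312 \right)}} = \frac{\left(5712 + 34 \cdot 701 + 168 \left(-168\right) + 701 \left(-168\right)\right) - 354990}{\left(37 - 325\right)^{2} + \left(521 - 312\right)} = \frac{\left(5712 + 23834 - 28224 - 117768\right) - 354990}{\left(-288\right)^{2} + 209} = \frac{-116446 - 354990}{82944 + 209} = - \frac{471436}{83153} = \left(-471436\right) \frac{1}{83153} = - \frac{67348}{11879}$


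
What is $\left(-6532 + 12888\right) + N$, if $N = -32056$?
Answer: $-25700$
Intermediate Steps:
$\left(-6532 + 12888\right) + N = \left(-6532 + 12888\right) - 32056 = 6356 - 32056 = -25700$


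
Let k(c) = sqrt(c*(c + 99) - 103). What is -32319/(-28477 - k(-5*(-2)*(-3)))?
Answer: 920348163/810941702 - 32319*I*sqrt(2173)/810941702 ≈ 1.1349 - 0.0018578*I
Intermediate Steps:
k(c) = sqrt(-103 + c*(99 + c)) (k(c) = sqrt(c*(99 + c) - 103) = sqrt(-103 + c*(99 + c)))
-32319/(-28477 - k(-5*(-2)*(-3))) = -32319/(-28477 - sqrt(-103 + (-5*(-2)*(-3))**2 + 99*(-5*(-2)*(-3)))) = -32319/(-28477 - sqrt(-103 + (10*(-3))**2 + 99*(10*(-3)))) = -32319/(-28477 - sqrt(-103 + (-30)**2 + 99*(-30))) = -32319/(-28477 - sqrt(-103 + 900 - 2970)) = -32319/(-28477 - sqrt(-2173)) = -32319/(-28477 - I*sqrt(2173))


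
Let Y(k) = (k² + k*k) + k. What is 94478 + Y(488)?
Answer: 571254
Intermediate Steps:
Y(k) = k + 2*k² (Y(k) = (k² + k²) + k = 2*k² + k = k + 2*k²)
94478 + Y(488) = 94478 + 488*(1 + 2*488) = 94478 + 488*(1 + 976) = 94478 + 488*977 = 94478 + 476776 = 571254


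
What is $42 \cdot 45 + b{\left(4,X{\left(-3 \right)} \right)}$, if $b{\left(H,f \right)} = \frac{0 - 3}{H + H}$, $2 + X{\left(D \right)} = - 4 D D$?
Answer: $\frac{15117}{8} \approx 1889.6$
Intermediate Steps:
$X{\left(D \right)} = -2 - 4 D^{2}$ ($X{\left(D \right)} = -2 + - 4 D D = -2 - 4 D^{2}$)
$b{\left(H,f \right)} = - \frac{3}{2 H}$
$42 \cdot 45 + b{\left(4,X{\left(-3 \right)} \right)} = 42 \cdot 45 - \frac{3}{2 \cdot 4} = 1890 - \frac{3}{8} = \frac{15117}{8}$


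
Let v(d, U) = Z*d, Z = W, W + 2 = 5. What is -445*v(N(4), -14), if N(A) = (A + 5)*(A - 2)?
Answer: -24030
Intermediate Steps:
W = 3 (W = -2 + 5 = 3)
N(A) = (-2 + A)*(5 + A) (N(A) = (5 + A)*(-2 + A) = (-2 + A)*(5 + A))
Z = 3
v(d, U) = 3*d
-445*v(N(4), -14) = -1335*(-10 + 4² + 3*4) = -1335*(-10 + 16 + 12) = -1335*18 = -445*54 = -24030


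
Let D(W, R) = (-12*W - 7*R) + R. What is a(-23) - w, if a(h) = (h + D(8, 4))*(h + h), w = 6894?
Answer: -316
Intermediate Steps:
D(W, R) = -12*W - 6*R
a(h) = 2*h*(-120 + h) (a(h) = (h + (-12*8 - 6*4))*(h + h) = (h + (-96 - 24))*(2*h) = (h - 120)*(2*h) = (-120 + h)*(2*h) = 2*h*(-120 + h))
a(-23) - w = 2*(-23)*(-120 - 23) - 1*6894 = 2*(-23)*(-143) - 6894 = 6578 - 6894 = -316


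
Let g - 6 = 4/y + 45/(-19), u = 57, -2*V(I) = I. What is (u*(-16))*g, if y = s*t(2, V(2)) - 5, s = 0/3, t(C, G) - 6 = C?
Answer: -12912/5 ≈ -2582.4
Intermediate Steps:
V(I) = -I/2
t(C, G) = 6 + C
s = 0 (s = 0*(1/3) = 0)
y = -5 (y = 0*(6 + 2) - 5 = 0*8 - 5 = 0 - 5 = -5)
g = 269/95 (g = 6 + (4/(-5) + 45/(-19)) = 6 + (4*(-1/5) + 45*(-1/19)) = 6 + (-4/5 - 45/19) = 6 - 301/95 = 269/95 ≈ 2.8316)
(u*(-16))*g = (57*(-16))*(269/95) = -912*269/95 = -12912/5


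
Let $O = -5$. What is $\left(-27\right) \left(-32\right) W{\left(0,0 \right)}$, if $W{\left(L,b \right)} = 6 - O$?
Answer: $9504$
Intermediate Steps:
$W{\left(L,b \right)} = 11$ ($W{\left(L,b \right)} = 6 - -5 = 6 + 5 = 11$)
$\left(-27\right) \left(-32\right) W{\left(0,0 \right)} = \left(-27\right) \left(-32\right) 11 = 864 \cdot 11 = 9504$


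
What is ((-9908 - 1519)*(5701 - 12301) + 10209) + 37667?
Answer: 75466076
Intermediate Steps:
((-9908 - 1519)*(5701 - 12301) + 10209) + 37667 = (-11427*(-6600) + 10209) + 37667 = (75418200 + 10209) + 37667 = 75428409 + 37667 = 75466076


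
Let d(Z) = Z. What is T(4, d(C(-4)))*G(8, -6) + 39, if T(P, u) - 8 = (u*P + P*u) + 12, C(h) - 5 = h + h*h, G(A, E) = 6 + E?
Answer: 39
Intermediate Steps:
C(h) = 5 + h + h**2 (C(h) = 5 + (h + h*h) = 5 + (h + h**2) = 5 + h + h**2)
T(P, u) = 20 + 2*P*u (T(P, u) = 8 + ((u*P + P*u) + 12) = 8 + ((P*u + P*u) + 12) = 8 + (2*P*u + 12) = 8 + (12 + 2*P*u) = 20 + 2*P*u)
T(4, d(C(-4)))*G(8, -6) + 39 = (20 + 2*4*(5 - 4 + (-4)**2))*(6 - 6) + 39 = (20 + 2*4*(5 - 4 + 16))*0 + 39 = (20 + 2*4*17)*0 + 39 = (20 + 136)*0 + 39 = 156*0 + 39 = 0 + 39 = 39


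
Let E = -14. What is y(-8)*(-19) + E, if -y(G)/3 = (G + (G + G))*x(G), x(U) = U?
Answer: 10930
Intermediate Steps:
y(G) = -9*G² (y(G) = -3*(G + (G + G))*G = -3*(G + 2*G)*G = -3*3*G*G = -9*G²)
y(-8)*(-19) + E = -9*(-8)²*(-19) - 14 = -9*64*(-19) - 14 = -576*(-19) - 14 = 10944 - 14 = 10930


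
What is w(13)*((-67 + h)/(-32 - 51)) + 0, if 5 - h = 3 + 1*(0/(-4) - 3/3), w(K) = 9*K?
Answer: 7488/83 ≈ 90.217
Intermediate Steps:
h = 3 (h = 5 - (3 + 1*(0/(-4) - 3/3)) = 5 - (3 + 1*(0*(-¼) - 3*⅓)) = 5 - (3 + 1*(0 - 1)) = 5 - (3 + 1*(-1)) = 5 - (3 - 1) = 5 - 1*2 = 5 - 2 = 3)
w(13)*((-67 + h)/(-32 - 51)) + 0 = (9*13)*((-67 + 3)/(-32 - 51)) + 0 = 117*(-64/(-83)) + 0 = 117*(-64*(-1/83)) + 0 = 117*(64/83) + 0 = 7488/83 + 0 = 7488/83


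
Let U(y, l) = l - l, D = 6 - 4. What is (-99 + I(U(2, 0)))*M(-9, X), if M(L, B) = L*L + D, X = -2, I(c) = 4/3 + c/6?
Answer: -24319/3 ≈ -8106.3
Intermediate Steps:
D = 2
U(y, l) = 0
I(c) = 4/3 + c/6 (I(c) = 4*(⅓) + c*(⅙) = 4/3 + c/6)
M(L, B) = 2 + L² (M(L, B) = L*L + 2 = L² + 2 = 2 + L²)
(-99 + I(U(2, 0)))*M(-9, X) = (-99 + (4/3 + (⅙)*0))*(2 + (-9)²) = (-99 + (4/3 + 0))*(2 + 81) = (-99 + 4/3)*83 = -293/3*83 = -24319/3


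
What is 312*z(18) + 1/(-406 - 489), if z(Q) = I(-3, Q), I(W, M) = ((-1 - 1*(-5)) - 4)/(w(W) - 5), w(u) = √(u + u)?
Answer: -1/895 ≈ -0.0011173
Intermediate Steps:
w(u) = √2*√u (w(u) = √(2*u) = √2*√u)
I(W, M) = 0 (I(W, M) = ((-1 - 1*(-5)) - 4)/(√2*√W - 5) = ((-1 + 5) - 4)/(-5 + √2*√W) = (4 - 4)/(-5 + √2*√W) = 0/(-5 + √2*√W) = 0)
z(Q) = 0
312*z(18) + 1/(-406 - 489) = 312*0 + 1/(-406 - 489) = 0 + 1/(-895) = 0 - 1/895 = -1/895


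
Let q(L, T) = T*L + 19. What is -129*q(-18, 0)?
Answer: -2451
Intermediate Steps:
q(L, T) = 19 + L*T (q(L, T) = L*T + 19 = 19 + L*T)
-129*q(-18, 0) = -129*(19 - 18*0) = -129*(19 + 0) = -129*19 = -2451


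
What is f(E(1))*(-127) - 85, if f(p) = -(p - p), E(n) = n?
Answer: -85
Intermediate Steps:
f(p) = 0 (f(p) = -1*0 = 0)
f(E(1))*(-127) - 85 = 0*(-127) - 85 = 0 - 85 = -85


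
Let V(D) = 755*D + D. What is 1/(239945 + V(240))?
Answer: 1/421385 ≈ 2.3731e-6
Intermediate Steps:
V(D) = 756*D
1/(239945 + V(240)) = 1/(239945 + 756*240) = 1/(239945 + 181440) = 1/421385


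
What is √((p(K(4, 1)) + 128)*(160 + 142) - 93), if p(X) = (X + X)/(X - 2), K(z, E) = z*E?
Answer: 9*√491 ≈ 199.43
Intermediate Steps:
K(z, E) = E*z
p(X) = 2*X/(-2 + X) (p(X) = (2*X)/(-2 + X) = 2*X/(-2 + X))
√((p(K(4, 1)) + 128)*(160 + 142) - 93) = √((2*(1*4)/(-2 + 1*4) + 128)*(160 + 142) - 93) = √((2*4/(-2 + 4) + 128)*302 - 93) = √((2*4/2 + 128)*302 - 93) = √((2*4*(½) + 128)*302 - 93) = √((4 + 128)*302 - 93) = √(132*302 - 93) = √(39864 - 93) = √39771 = 9*√491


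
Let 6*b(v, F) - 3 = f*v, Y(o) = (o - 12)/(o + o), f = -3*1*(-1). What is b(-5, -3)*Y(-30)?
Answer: -7/5 ≈ -1.4000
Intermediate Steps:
f = 3 (f = -3*(-1) = 3)
Y(o) = (-12 + o)/(2*o) (Y(o) = (-12 + o)/((2*o)) = (-12 + o)*(1/(2*o)) = (-12 + o)/(2*o))
b(v, F) = 1/2 + v/2 (b(v, F) = 1/2 + (3*v)/6 = 1/2 + v/2)
b(-5, -3)*Y(-30) = (1/2 + (1/2)*(-5))*((1/2)*(-12 - 30)/(-30)) = (1/2 - 5/2)*((1/2)*(-1/30)*(-42)) = -2*7/10 = -7/5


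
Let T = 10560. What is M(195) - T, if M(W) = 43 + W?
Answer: -10322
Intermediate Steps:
M(195) - T = (43 + 195) - 1*10560 = 238 - 10560 = -10322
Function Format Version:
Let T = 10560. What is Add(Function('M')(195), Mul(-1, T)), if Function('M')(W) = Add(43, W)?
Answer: -10322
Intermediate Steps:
Add(Function('M')(195), Mul(-1, T)) = Add(Add(43, 195), Mul(-1, 10560)) = Add(238, -10560) = -10322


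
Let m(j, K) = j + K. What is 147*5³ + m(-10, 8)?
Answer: 18373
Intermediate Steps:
m(j, K) = K + j
147*5³ + m(-10, 8) = 147*5³ + (8 - 10) = 147*125 - 2 = 18375 - 2 = 18373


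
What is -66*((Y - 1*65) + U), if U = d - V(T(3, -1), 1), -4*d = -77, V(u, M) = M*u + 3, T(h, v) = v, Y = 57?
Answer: -1221/2 ≈ -610.50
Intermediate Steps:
V(u, M) = 3 + M*u
d = 77/4 (d = -¼*(-77) = 77/4 ≈ 19.250)
U = 69/4 (U = 77/4 - (3 + 1*(-1)) = 77/4 - (3 - 1) = 77/4 - 1*2 = 77/4 - 2 = 69/4 ≈ 17.250)
-66*((Y - 1*65) + U) = -66*((57 - 1*65) + 69/4) = -66*((57 - 65) + 69/4) = -66*(-8 + 69/4) = -66*37/4 = -1221/2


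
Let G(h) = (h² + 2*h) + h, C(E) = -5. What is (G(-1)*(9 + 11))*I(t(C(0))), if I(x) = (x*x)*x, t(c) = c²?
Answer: -625000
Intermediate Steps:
G(h) = h² + 3*h
I(x) = x³ (I(x) = x²*x = x³)
(G(-1)*(9 + 11))*I(t(C(0))) = ((-(3 - 1))*(9 + 11))*((-5)²)³ = (-1*2*20)*25³ = -2*20*15625 = -40*15625 = -625000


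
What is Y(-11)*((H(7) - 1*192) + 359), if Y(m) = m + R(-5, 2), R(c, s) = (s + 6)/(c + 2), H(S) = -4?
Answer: -6683/3 ≈ -2227.7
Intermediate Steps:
R(c, s) = (6 + s)/(2 + c)
Y(m) = -8/3 + m (Y(m) = m + (6 + 2)/(2 - 5) = m + 8/(-3) = m - ⅓*8 = m - 8/3 = -8/3 + m)
Y(-11)*((H(7) - 1*192) + 359) = (-8/3 - 11)*((-4 - 1*192) + 359) = -41*((-4 - 192) + 359)/3 = -41*(-196 + 359)/3 = -41/3*163 = -6683/3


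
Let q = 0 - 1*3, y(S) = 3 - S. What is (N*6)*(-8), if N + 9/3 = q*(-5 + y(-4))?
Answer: 432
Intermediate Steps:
q = -3 (q = 0 - 3 = -3)
N = -9 (N = -3 - 3*(-5 + (3 - 1*(-4))) = -3 - 3*(-5 + (3 + 4)) = -3 - 3*(-5 + 7) = -3 - 3*2 = -3 - 6 = -9)
(N*6)*(-8) = -9*6*(-8) = -54*(-8) = 432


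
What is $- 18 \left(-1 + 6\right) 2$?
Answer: $-180$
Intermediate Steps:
$- 18 \left(-1 + 6\right) 2 = - 18 \cdot 5 \cdot 2 = \left(-18\right) 10 = -180$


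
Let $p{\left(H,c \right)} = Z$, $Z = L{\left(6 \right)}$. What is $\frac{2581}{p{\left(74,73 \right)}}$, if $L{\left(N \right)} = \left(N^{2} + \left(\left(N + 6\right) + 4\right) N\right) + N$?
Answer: $\frac{2581}{138} \approx 18.703$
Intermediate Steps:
$L{\left(N \right)} = N + N^{2} + N \left(10 + N\right)$ ($L{\left(N \right)} = \left(N^{2} + \left(\left(6 + N\right) + 4\right) N\right) + N = \left(N^{2} + \left(10 + N\right) N\right) + N = \left(N^{2} + N \left(10 + N\right)\right) + N = N + N^{2} + N \left(10 + N\right)$)
$Z = 138$ ($Z = 6 \left(11 + 2 \cdot 6\right) = 6 \left(11 + 12\right) = 6 \cdot 23 = 138$)
$p{\left(H,c \right)} = 138$
$\frac{2581}{p{\left(74,73 \right)}} = \frac{2581}{138}$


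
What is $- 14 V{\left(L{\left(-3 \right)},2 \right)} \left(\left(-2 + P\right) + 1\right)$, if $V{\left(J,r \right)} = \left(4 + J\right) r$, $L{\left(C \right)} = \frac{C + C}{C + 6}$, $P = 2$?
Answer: $-56$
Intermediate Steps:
$L{\left(C \right)} = \frac{2 C}{6 + C}$
$V{\left(J,r \right)} = r \left(4 + J\right)$
$- 14 V{\left(L{\left(-3 \right)},2 \right)} \left(\left(-2 + P\right) + 1\right) = - 14 \cdot 2 \left(4 + 2 \left(-3\right) \frac{1}{6 - 3}\right) \left(\left(-2 + 2\right) + 1\right) = - 14 \cdot 2 \left(4 + 2 \left(-3\right) \frac{1}{3}\right) \left(0 + 1\right) = - 14 \cdot 2 \left(4 + 2 \left(-3\right) \frac{1}{3}\right) 1 = - 14 \cdot 2 \left(4 - 2\right) 1 = - 14 \cdot 2 \cdot 2 \cdot 1 = \left(-14\right) 4 \cdot 1 = \left(-56\right) 1 = -56$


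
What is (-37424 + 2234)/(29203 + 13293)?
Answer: -17595/21248 ≈ -0.82808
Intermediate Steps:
(-37424 + 2234)/(29203 + 13293) = -35190/42496 = -35190*1/42496 = -17595/21248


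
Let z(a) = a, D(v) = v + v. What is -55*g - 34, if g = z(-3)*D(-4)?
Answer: -1354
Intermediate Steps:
D(v) = 2*v
g = 24 (g = -6*(-4) = -3*(-8) = 24)
-55*g - 34 = -55*24 - 34 = -1320 - 34 = -1354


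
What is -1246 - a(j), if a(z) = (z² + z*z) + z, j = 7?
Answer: -1351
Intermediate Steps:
a(z) = z + 2*z² (a(z) = (z² + z²) + z = 2*z² + z = z + 2*z²)
-1246 - a(j) = -1246 - 7*(1 + 2*7) = -1246 - 7*(1 + 14) = -1246 - 7*15 = -1246 - 1*105 = -1246 - 105 = -1351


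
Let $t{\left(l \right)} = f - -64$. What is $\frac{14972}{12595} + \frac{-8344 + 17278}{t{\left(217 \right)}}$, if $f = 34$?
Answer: $\frac{56995493}{617155} \approx 92.352$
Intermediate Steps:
$t{\left(l \right)} = 98$ ($t{\left(l \right)} = 34 - -64 = 34 + 64 = 98$)
$\frac{14972}{12595} + \frac{-8344 + 17278}{t{\left(217 \right)}} = \frac{14972}{12595} + \frac{-8344 + 17278}{98} = 14972 \cdot \frac{1}{12595} + 8934 \cdot \frac{1}{98} = \frac{14972}{12595} + \frac{4467}{49} = \frac{56995493}{617155}$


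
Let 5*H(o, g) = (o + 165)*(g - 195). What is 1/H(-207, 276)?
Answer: -5/3402 ≈ -0.0014697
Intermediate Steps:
H(o, g) = (-195 + g)*(165 + o)/5 (H(o, g) = ((o + 165)*(g - 195))/5 = ((165 + o)*(-195 + g))/5 = ((-195 + g)*(165 + o))/5 = (-195 + g)*(165 + o)/5)
1/H(-207, 276) = 1/(-6435 - 39*(-207) + 33*276 + (1/5)*276*(-207)) = 1/(-6435 + 8073 + 9108 - 57132/5) = 1/(-3402/5) = -5/3402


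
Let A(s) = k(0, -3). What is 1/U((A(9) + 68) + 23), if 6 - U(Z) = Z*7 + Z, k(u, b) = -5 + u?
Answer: -1/682 ≈ -0.0014663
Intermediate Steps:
A(s) = -5 (A(s) = -5 + 0 = -5)
U(Z) = 6 - 8*Z (U(Z) = 6 - (Z*7 + Z) = 6 - (7*Z + Z) = 6 - 8*Z)
1/U((A(9) + 68) + 23) = 1/(6 - 8*((-5 + 68) + 23)) = 1/(6 - 8*(63 + 23)) = 1/(6 - 8*86) = 1/(6 - 688) = 1/(-682) = -1/682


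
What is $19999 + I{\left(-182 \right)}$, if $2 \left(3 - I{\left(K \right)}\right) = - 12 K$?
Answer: $18910$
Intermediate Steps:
$I{\left(K \right)} = 3 + 6 K$ ($I{\left(K \right)} = 3 - \frac{\left(-12\right) K}{2} = 3 + 6 K$)
$19999 + I{\left(-182 \right)} = 19999 + \left(3 + 6 \left(-182\right)\right) = 19999 + \left(3 - 1092\right) = 19999 - 1089 = 18910$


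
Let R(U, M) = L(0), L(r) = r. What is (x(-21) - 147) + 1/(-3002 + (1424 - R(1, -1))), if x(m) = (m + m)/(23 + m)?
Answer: -265105/1578 ≈ -168.00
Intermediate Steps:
R(U, M) = 0
x(m) = 2*m/(23 + m) (x(m) = (2*m)/(23 + m) = 2*m/(23 + m))
(x(-21) - 147) + 1/(-3002 + (1424 - R(1, -1))) = (2*(-21)/(23 - 21) - 147) + 1/(-3002 + (1424 - 1*0)) = (2*(-21)/2 - 147) + 1/(-3002 + (1424 + 0)) = (2*(-21)*(½) - 147) + 1/(-3002 + 1424) = (-21 - 147) + 1/(-1578) = -168 - 1/1578 = -265105/1578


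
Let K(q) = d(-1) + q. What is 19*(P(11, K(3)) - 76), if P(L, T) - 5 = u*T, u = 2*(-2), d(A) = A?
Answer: -1501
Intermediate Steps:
u = -4
K(q) = -1 + q
P(L, T) = 5 - 4*T
19*(P(11, K(3)) - 76) = 19*((5 - 4*(-1 + 3)) - 76) = 19*((5 - 4*2) - 76) = 19*((5 - 8) - 76) = 19*(-3 - 76) = 19*(-79) = -1501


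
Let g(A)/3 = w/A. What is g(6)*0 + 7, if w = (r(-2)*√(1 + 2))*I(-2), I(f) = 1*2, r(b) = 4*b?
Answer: 7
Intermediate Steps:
I(f) = 2
w = -16*√3 (w = ((4*(-2))*√(1 + 2))*2 = -8*√3*2 = -16*√3 ≈ -27.713)
g(A) = -48*√3/A (g(A) = 3*((-16*√3)/A) = 3*(-16*√3/A) = -48*√3/A)
g(6)*0 + 7 = -48*√3/6*0 + 7 = -48*√3*⅙*0 + 7 = -8*√3*0 + 7 = 0 + 7 = 7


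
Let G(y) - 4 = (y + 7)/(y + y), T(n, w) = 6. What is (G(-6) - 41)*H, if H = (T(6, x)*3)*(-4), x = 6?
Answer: 2670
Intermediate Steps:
G(y) = 4 + (7 + y)/(2*y) (G(y) = 4 + (y + 7)/(y + y) = 4 + (7 + y)/((2*y)) = 4 + (7 + y)*(1/(2*y)) = 4 + (7 + y)/(2*y))
H = -72 (H = (6*3)*(-4) = 18*(-4) = -72)
(G(-6) - 41)*H = ((1/2)*(7 + 9*(-6))/(-6) - 41)*(-72) = ((1/2)*(-1/6)*(7 - 54) - 41)*(-72) = ((1/2)*(-1/6)*(-47) - 41)*(-72) = (47/12 - 41)*(-72) = -445/12*(-72) = 2670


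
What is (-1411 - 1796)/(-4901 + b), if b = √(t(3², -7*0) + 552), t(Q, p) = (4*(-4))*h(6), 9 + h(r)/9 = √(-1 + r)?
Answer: 3207/(4901 - √(1848 - 144*√5)) ≈ 0.65961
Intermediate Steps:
h(r) = -81 + 9*√(-1 + r)
t(Q, p) = 1296 - 144*√5 (t(Q, p) = (4*(-4))*(-81 + 9*√(-1 + 6)) = -16*(-81 + 9*√5) = 1296 - 144*√5)
b = √(1848 - 144*√5) (b = √((1296 - 144*√5) + 552) = √(1848 - 144*√5) ≈ 39.064)
(-1411 - 1796)/(-4901 + b) = (-1411 - 1796)/(-4901 + 2*√(462 - 36*√5)) = -3207/(-4901 + 2*√(462 - 36*√5))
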